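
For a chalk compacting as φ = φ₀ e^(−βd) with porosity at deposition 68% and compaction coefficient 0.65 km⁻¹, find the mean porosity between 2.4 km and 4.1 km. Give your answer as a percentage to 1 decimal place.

⟨φ⟩ = (1/(d₂−d₁)) ∫ φ₀ e^(−βd) dd = φ₀·(e^(−β·d₁) − e^(−β·d₂)) / (β·(d₂−d₁))
e^(−0.65×2.4) = 0.2101; e^(−0.65×4.1) = 0.0696
⟨φ⟩ = 0.68 × (0.2101 − 0.0696) / (0.65 × 1.7) = 0.68 × 0.1272 = 0.0865

8.6%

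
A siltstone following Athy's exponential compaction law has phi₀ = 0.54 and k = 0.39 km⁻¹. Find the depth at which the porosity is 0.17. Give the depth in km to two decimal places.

2.96 km

Invert Athy's law: Z = ln(phi₀/phi) / k
Z = ln(0.54/0.17) / 0.39 = ln(3.176) / 0.39 = 1.1558 / 0.39 = 2.964 km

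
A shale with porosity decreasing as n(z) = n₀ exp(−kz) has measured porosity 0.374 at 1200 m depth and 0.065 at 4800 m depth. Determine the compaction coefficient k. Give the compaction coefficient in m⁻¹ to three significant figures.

Working in km (1 km = 1000 m; k in km⁻¹ = k in m⁻¹ × 1000):
Athy: n(z) = n₀ e^(−kz) ⇒ n₁/n₂ = e^{k(z₂−z₁)} ⇒ k = ln(n₁/n₂)/(z₂−z₁)
k = ln(0.374/0.065) / (4.8 − 1.2) = ln(5.754) / 3.6 = 1.7499 / 3.6 = 0.4861 km⁻¹

0.000486 m⁻¹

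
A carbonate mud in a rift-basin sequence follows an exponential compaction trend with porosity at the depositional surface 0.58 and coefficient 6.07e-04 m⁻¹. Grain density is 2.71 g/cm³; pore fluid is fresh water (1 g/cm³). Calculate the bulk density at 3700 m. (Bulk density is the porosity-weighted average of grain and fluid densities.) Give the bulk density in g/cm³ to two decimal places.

2.61 g/cm³

Working in km (1 km = 1000 m; c in km⁻¹ = c in m⁻¹ × 1000):
Porosity at depth: φ = 0.58·exp(−0.607×3.7) = 0.58×0.1058 = 0.0614
Bulk density: ρ_b = (1−φ)ρ_g + φ·ρ_f = 0.9386×2.71 + 0.0614×1
       = 2.544 + 0.061 = 2.605 g/cm³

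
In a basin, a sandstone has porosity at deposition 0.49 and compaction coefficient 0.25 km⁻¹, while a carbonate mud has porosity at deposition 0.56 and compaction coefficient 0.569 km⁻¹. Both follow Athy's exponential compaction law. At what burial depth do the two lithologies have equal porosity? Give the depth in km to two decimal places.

0.42 km

Set n₀ₐ e^(−cₐd) = n₀ᵦ e^(−cᵦd) ⇒ ln(n₀ₐ/n₀ᵦ) = (cₐ − cᵦ)·d
d = ln(0.49/0.56) / (0.25 − 0.569) = -0.1335 / -0.319 = 0.419 km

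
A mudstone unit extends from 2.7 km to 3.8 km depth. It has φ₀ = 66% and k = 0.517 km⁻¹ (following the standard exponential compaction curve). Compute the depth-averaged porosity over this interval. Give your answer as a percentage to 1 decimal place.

⟨φ⟩ = (1/(z₂−z₁)) ∫ φ₀ e^(−kz) dz = φ₀·(e^(−k·z₁) − e^(−k·z₂)) / (k·(z₂−z₁))
e^(−0.517×2.7) = 0.2476; e^(−0.517×3.8) = 0.1402
⟨φ⟩ = 0.66 × (0.2476 − 0.1402) / (0.517 × 1.1) = 0.66 × 0.1888 = 0.1246

12.5%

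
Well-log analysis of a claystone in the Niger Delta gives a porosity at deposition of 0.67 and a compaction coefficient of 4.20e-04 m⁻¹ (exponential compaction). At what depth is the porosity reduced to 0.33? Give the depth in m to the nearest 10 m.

Working in km (1 km = 1000 m; c in km⁻¹ = c in m⁻¹ × 1000):
Invert Athy's law: z = ln(phi₀/phi) / c
z = ln(0.67/0.33) / 0.42 = ln(2.03) / 0.42 = 0.7082 / 0.42 = 1.686 km

1690 m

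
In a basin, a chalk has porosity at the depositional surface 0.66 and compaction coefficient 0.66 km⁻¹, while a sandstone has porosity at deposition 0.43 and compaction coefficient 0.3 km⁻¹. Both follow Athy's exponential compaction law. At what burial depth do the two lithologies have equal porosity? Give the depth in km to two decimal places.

Set n₀ₐ e^(−cₐd) = n₀ᵦ e^(−cᵦd) ⇒ ln(n₀ₐ/n₀ᵦ) = (cₐ − cᵦ)·d
d = ln(0.66/0.43) / (0.66 − 0.3) = 0.4285 / 0.36 = 1.190 km

1.19 km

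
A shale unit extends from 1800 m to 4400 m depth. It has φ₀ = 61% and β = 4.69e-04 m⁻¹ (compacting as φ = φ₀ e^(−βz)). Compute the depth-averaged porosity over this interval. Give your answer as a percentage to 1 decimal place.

Working in km (1 km = 1000 m; β in km⁻¹ = β in m⁻¹ × 1000):
⟨φ⟩ = (1/(z₂−z₁)) ∫ φ₀ e^(−βz) dz = φ₀·(e^(−β·z₁) − e^(−β·z₂)) / (β·(z₂−z₁))
e^(−0.469×1.8) = 0.4299; e^(−0.469×4.4) = 0.1270
⟨φ⟩ = 0.61 × (0.4299 − 0.1270) / (0.469 × 2.6) = 0.61 × 0.2484 = 0.1515

15.2%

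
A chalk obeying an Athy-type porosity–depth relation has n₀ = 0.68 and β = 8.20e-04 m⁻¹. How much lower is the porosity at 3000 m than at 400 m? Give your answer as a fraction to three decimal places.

Working in km (1 km = 1000 m; β in km⁻¹ = β in m⁻¹ × 1000):
n(0.4) = 0.68·e^(−0.82×0.4) = 0.4898
n(3) = 0.68·e^(−0.82×3) = 0.0581
Δn = 0.4898 − 0.0581 = 0.4318

0.432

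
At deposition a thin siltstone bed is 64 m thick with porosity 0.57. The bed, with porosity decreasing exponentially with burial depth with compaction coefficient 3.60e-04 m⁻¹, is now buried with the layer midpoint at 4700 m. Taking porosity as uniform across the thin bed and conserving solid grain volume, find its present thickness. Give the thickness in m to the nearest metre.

Working in km (1 km = 1000 m; k in km⁻¹ = k in m⁻¹ × 1000):
Porosity at 4.7 km: phi = 0.57·exp(−0.36×4.7) = 0.1050
Solid-volume conservation: h(1−phi) = h₀(1−phi₀) ⇒ h = h₀·(1−phi₀)/(1−phi)
h = 0.064 × (1 − 0.57)/(1 − 0.1050) = 0.064 × 0.4804 = 0.0307 km

31 m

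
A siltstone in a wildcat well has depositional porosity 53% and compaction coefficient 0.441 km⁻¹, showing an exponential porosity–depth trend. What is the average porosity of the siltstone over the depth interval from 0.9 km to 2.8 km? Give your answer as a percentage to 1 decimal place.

⟨φ⟩ = (1/(d₂−d₁)) ∫ φ₀ e^(−cd) dd = φ₀·(e^(−c·d₁) − e^(−c·d₂)) / (c·(d₂−d₁))
e^(−0.441×0.9) = 0.6724; e^(−0.441×2.8) = 0.2909
⟨φ⟩ = 0.53 × (0.6724 − 0.2909) / (0.441 × 1.9) = 0.53 × 0.4553 = 0.2413

24.1%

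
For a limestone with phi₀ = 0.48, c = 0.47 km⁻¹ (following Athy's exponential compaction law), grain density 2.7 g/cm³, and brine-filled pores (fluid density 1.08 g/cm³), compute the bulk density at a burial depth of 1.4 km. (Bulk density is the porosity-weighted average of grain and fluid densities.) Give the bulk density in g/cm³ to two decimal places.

2.30 g/cm³

Porosity at depth: phi = 0.48·exp(−0.47×1.4) = 0.48×0.5179 = 0.2486
Bulk density: ρ_b = (1−phi)ρ_g + phi·ρ_f = 0.7514×2.7 + 0.2486×1.08
       = 2.029 + 0.268 = 2.297 g/cm³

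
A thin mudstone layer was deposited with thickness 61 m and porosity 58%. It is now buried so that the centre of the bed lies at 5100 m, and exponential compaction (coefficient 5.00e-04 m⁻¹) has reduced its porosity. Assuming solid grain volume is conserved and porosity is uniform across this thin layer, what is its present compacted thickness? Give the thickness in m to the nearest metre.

27 m

Working in km (1 km = 1000 m; k in km⁻¹ = k in m⁻¹ × 1000):
Porosity at 5.1 km: phi = 0.58·exp(−0.5×5.1) = 0.0453
Solid-volume conservation: h(1−phi) = h₀(1−phi₀) ⇒ h = h₀·(1−phi₀)/(1−phi)
h = 0.061 × (1 − 0.58)/(1 − 0.0453) = 0.061 × 0.4399 = 0.0268 km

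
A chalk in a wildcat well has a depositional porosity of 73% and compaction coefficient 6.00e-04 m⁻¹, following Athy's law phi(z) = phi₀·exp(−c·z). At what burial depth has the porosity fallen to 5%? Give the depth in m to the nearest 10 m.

Working in km (1 km = 1000 m; c in km⁻¹ = c in m⁻¹ × 1000):
Invert Athy's law: z = ln(phi₀/phi) / c
z = ln(0.73/0.05) / 0.6 = ln(14.6) / 0.6 = 2.6810 / 0.6 = 4.468 km

4470 m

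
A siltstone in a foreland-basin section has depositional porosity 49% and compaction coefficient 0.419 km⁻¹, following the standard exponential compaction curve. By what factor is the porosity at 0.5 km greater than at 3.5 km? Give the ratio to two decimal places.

3.51

φ(d₁)/φ(d₂) = e^(−c·d₁)/e^(−c·d₂) = e^{c(d₂−d₁)}
= exp(0.419 × 3) = exp(1.257) = 3.5149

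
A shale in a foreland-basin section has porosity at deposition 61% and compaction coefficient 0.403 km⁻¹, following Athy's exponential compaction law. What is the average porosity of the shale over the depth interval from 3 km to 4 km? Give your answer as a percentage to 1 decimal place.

15.0%

⟨φ⟩ = (1/(Z₂−Z₁)) ∫ φ₀ e^(−cZ) dZ = φ₀·(e^(−c·Z₁) − e^(−c·Z₂)) / (c·(Z₂−Z₁))
e^(−0.403×3) = 0.2985; e^(−0.403×4) = 0.1995
⟨φ⟩ = 0.61 × (0.2985 − 0.1995) / (0.403 × 1) = 0.61 × 0.2457 = 0.1499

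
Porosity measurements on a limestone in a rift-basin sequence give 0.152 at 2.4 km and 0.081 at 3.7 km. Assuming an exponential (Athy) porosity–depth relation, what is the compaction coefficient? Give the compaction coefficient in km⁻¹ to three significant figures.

0.484 km⁻¹

Athy: φ(Z) = φ₀ e^(−βZ) ⇒ φ₁/φ₂ = e^{β(Z₂−Z₁)} ⇒ β = ln(φ₁/φ₂)/(Z₂−Z₁)
β = ln(0.152/0.081) / (3.7 − 2.4) = ln(1.877) / 1.3 = 0.6294 / 1.3 = 0.4842 km⁻¹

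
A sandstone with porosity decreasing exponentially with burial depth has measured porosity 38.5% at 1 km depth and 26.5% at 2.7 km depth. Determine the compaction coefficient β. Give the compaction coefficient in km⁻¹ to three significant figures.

Athy: phi(z) = phi₀ e^(−βz) ⇒ phi₁/phi₂ = e^{β(z₂−z₁)} ⇒ β = ln(phi₁/phi₂)/(z₂−z₁)
β = ln(0.385/0.265) / (2.7 − 1) = ln(1.453) / 1.7 = 0.3735 / 1.7 = 0.2197 km⁻¹

0.220 km⁻¹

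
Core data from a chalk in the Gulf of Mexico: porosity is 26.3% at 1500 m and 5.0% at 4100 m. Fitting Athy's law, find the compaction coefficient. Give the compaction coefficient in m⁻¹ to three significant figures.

Working in km (1 km = 1000 m; k in km⁻¹ = k in m⁻¹ × 1000):
Athy: n(d) = n₀ e^(−kd) ⇒ n₁/n₂ = e^{k(d₂−d₁)} ⇒ k = ln(n₁/n₂)/(d₂−d₁)
k = ln(0.263/0.05) / (4.1 − 1.5) = ln(5.26) / 2.6 = 1.6601 / 2.6 = 0.6385 km⁻¹

0.000639 m⁻¹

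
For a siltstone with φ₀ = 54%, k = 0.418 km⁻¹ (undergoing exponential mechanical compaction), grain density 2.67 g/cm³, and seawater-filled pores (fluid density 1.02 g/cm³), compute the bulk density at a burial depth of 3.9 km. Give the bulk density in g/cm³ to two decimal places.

Porosity at depth: φ = 0.54·exp(−0.418×3.9) = 0.54×0.1959 = 0.1058
Bulk density: ρ_b = (1−φ)ρ_g + φ·ρ_f = 0.8942×2.67 + 0.1058×1.02
       = 2.388 + 0.108 = 2.495 g/cm³

2.50 g/cm³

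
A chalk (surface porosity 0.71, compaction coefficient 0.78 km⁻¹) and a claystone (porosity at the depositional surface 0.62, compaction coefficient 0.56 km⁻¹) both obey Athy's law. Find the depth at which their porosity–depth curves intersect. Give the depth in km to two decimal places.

0.62 km

Set φ₀ₐ e^(−βₐz) = φ₀ᵦ e^(−βᵦz) ⇒ ln(φ₀ₐ/φ₀ᵦ) = (βₐ − βᵦ)·z
z = ln(0.71/0.62) / (0.78 − 0.56) = 0.1355 / 0.22 = 0.616 km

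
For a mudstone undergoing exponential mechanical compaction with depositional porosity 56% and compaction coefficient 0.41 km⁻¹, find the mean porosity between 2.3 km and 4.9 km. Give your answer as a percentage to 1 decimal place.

13.4%

⟨phi⟩ = (1/(d₂−d₁)) ∫ phi₀ e^(−βd) dd = phi₀·(e^(−β·d₁) − e^(−β·d₂)) / (β·(d₂−d₁))
e^(−0.41×2.3) = 0.3895; e^(−0.41×4.9) = 0.1341
⟨phi⟩ = 0.56 × (0.3895 − 0.1341) / (0.41 × 2.6) = 0.56 × 0.2395 = 0.1341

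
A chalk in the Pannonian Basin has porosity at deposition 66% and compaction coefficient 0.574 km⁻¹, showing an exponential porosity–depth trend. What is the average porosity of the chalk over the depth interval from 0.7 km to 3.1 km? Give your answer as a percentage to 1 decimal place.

⟨n⟩ = (1/(z₂−z₁)) ∫ n₀ e^(−βz) dz = n₀·(e^(−β·z₁) − e^(−β·z₂)) / (β·(z₂−z₁))
e^(−0.574×0.7) = 0.6691; e^(−0.574×3.1) = 0.1687
⟨n⟩ = 0.66 × (0.6691 − 0.1687) / (0.574 × 2.4) = 0.66 × 0.3632 = 0.2397

24.0%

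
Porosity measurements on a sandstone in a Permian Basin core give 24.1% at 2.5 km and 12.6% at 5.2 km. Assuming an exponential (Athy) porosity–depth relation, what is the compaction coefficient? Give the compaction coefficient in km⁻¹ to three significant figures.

Athy: phi(Z) = phi₀ e^(−kZ) ⇒ phi₁/phi₂ = e^{k(Z₂−Z₁)} ⇒ k = ln(phi₁/phi₂)/(Z₂−Z₁)
k = ln(0.241/0.126) / (5.2 − 2.5) = ln(1.913) / 2.7 = 0.6485 / 2.7 = 0.2402 km⁻¹

0.240 km⁻¹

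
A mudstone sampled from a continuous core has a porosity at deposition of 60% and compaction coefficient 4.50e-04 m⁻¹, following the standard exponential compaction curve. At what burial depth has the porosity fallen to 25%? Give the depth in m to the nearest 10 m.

1950 m

Working in km (1 km = 1000 m; k in km⁻¹ = k in m⁻¹ × 1000):
Invert Athy's law: z = ln(φ₀/φ) / k
z = ln(0.6/0.25) / 0.45 = ln(2.4) / 0.45 = 0.8755 / 0.45 = 1.945 km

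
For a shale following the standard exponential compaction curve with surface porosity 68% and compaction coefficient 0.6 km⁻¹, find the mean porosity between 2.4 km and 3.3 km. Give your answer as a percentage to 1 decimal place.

12.4%

⟨phi⟩ = (1/(z₂−z₁)) ∫ phi₀ e^(−cz) dz = phi₀·(e^(−c·z₁) − e^(−c·z₂)) / (c·(z₂−z₁))
e^(−0.6×2.4) = 0.2369; e^(−0.6×3.3) = 0.1381
⟨phi⟩ = 0.68 × (0.2369 − 0.1381) / (0.6 × 0.9) = 0.68 × 0.1831 = 0.1245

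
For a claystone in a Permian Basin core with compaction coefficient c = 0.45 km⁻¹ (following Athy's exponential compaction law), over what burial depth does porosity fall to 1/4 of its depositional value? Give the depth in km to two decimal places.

3.08 km

phi/phi₀ = 1/4 ⇒ exp(−c·z) = 1/4 ⇒ z = ln(4) / c
z = 1.3863 / 0.45 = 3.081 km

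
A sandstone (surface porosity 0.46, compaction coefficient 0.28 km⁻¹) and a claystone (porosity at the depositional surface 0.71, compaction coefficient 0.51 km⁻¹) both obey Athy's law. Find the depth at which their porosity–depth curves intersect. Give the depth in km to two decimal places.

Set n₀ₐ e^(−kₐd) = n₀ᵦ e^(−kᵦd) ⇒ ln(n₀ₐ/n₀ᵦ) = (kₐ − kᵦ)·d
d = ln(0.46/0.71) / (0.28 − 0.51) = -0.4340 / -0.23 = 1.887 km

1.89 km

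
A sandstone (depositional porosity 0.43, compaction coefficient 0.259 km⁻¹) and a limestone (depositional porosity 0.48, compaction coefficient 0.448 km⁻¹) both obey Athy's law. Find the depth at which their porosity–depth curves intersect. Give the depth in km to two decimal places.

Set n₀ₐ e^(−βₐZ) = n₀ᵦ e^(−βᵦZ) ⇒ ln(n₀ₐ/n₀ᵦ) = (βₐ − βᵦ)·Z
Z = ln(0.43/0.48) / (0.259 − 0.448) = -0.1100 / -0.189 = 0.582 km

0.58 km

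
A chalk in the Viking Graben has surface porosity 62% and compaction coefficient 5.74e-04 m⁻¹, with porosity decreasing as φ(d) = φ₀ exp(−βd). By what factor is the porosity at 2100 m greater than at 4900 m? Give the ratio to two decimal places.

4.99

Working in km (1 km = 1000 m; β in km⁻¹ = β in m⁻¹ × 1000):
φ(d₁)/φ(d₂) = e^(−β·d₁)/e^(−β·d₂) = e^{β(d₂−d₁)}
= exp(0.574 × 2.8) = exp(1.607) = 4.9888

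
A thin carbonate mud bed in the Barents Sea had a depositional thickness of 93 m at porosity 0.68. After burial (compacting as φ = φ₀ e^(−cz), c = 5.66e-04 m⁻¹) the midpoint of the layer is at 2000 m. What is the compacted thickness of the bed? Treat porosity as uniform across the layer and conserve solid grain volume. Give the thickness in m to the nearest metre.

Working in km (1 km = 1000 m; c in km⁻¹ = c in m⁻¹ × 1000):
Porosity at 2 km: φ = 0.68·exp(−0.566×2) = 0.2192
Solid-volume conservation: h(1−φ) = h₀(1−φ₀) ⇒ h = h₀·(1−φ₀)/(1−φ)
h = 0.093 × (1 − 0.68)/(1 − 0.2192) = 0.093 × 0.4098 = 0.0381 km

38 m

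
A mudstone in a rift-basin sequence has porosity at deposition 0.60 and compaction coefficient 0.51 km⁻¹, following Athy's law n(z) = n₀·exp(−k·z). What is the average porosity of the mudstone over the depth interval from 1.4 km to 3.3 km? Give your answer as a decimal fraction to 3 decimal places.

0.188

⟨n⟩ = (1/(z₂−z₁)) ∫ n₀ e^(−kz) dz = n₀·(e^(−k·z₁) − e^(−k·z₂)) / (k·(z₂−z₁))
e^(−0.51×1.4) = 0.4897; e^(−0.51×3.3) = 0.1858
⟨n⟩ = 0.6 × (0.4897 − 0.1858) / (0.51 × 1.9) = 0.6 × 0.3136 = 0.1882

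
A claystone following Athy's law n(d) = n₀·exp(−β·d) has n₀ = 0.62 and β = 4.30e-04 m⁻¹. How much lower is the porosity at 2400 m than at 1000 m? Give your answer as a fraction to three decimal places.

Working in km (1 km = 1000 m; β in km⁻¹ = β in m⁻¹ × 1000):
n(1) = 0.62·e^(−0.43×1) = 0.4033
n(2.4) = 0.62·e^(−0.43×2.4) = 0.2209
Δn = 0.4033 − 0.2209 = 0.1824

0.182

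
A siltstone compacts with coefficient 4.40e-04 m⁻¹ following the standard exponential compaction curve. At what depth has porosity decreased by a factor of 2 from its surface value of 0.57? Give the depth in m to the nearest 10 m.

Working in km (1 km = 1000 m; β in km⁻¹ = β in m⁻¹ × 1000):
phi/phi₀ = 1/2 ⇒ exp(−β·Z) = 1/2 ⇒ Z = ln(2) / β
Z = 0.6931 / 0.44 = 1.575 km

1580 m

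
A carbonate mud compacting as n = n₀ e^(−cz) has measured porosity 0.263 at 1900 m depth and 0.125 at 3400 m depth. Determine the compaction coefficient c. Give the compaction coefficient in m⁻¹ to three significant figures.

Working in km (1 km = 1000 m; c in km⁻¹ = c in m⁻¹ × 1000):
Athy: n(z) = n₀ e^(−cz) ⇒ n₁/n₂ = e^{c(z₂−z₁)} ⇒ c = ln(n₁/n₂)/(z₂−z₁)
c = ln(0.263/0.125) / (3.4 − 1.9) = ln(2.104) / 1.5 = 0.7438 / 1.5 = 0.4959 km⁻¹

0.000496 m⁻¹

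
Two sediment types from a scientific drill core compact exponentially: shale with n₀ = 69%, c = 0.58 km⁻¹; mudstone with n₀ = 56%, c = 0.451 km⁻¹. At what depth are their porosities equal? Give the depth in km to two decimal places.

Set n₀ₐ e^(−cₐd) = n₀ᵦ e^(−cᵦd) ⇒ ln(n₀ₐ/n₀ᵦ) = (cₐ − cᵦ)·d
d = ln(0.69/0.56) / (0.58 − 0.451) = 0.2088 / 0.129 = 1.618 km

1.62 km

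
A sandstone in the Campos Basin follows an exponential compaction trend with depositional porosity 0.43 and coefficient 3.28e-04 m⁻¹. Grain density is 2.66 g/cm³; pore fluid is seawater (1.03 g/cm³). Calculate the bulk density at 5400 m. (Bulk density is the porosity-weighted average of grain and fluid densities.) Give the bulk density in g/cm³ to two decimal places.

Working in km (1 km = 1000 m; β in km⁻¹ = β in m⁻¹ × 1000):
Porosity at depth: n = 0.43·exp(−0.328×5.4) = 0.43×0.1701 = 0.0732
Bulk density: ρ_b = (1−n)ρ_g + n·ρ_f = 0.9268×2.66 + 0.0732×1.03
       = 2.465 + 0.075 = 2.541 g/cm³

2.54 g/cm³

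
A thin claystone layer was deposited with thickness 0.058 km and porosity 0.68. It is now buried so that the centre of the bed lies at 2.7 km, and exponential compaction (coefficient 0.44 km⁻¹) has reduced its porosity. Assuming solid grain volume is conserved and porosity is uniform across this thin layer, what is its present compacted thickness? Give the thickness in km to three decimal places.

Porosity at 2.7 km: φ = 0.68·exp(−0.44×2.7) = 0.2073
Solid-volume conservation: h(1−φ) = h₀(1−φ₀) ⇒ h = h₀·(1−φ₀)/(1−φ)
h = 0.058 × (1 − 0.68)/(1 − 0.2073) = 0.058 × 0.4037 = 0.0234 km

0.023 km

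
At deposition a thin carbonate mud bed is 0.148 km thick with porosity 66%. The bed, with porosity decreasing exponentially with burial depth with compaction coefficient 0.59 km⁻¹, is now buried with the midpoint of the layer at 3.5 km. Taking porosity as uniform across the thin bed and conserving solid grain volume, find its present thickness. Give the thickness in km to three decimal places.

Porosity at 3.5 km: phi = 0.66·exp(−0.59×3.5) = 0.0837
Solid-volume conservation: h(1−phi) = h₀(1−phi₀) ⇒ h = h₀·(1−phi₀)/(1−phi)
h = 0.148 × (1 − 0.66)/(1 − 0.0837) = 0.148 × 0.3711 = 0.0549 km

0.055 km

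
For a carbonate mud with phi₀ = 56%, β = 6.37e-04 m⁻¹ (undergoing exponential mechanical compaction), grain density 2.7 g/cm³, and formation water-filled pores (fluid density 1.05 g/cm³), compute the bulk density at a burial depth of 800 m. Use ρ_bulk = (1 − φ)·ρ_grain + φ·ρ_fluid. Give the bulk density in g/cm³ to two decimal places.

Working in km (1 km = 1000 m; β in km⁻¹ = β in m⁻¹ × 1000):
Porosity at depth: phi = 0.56·exp(−0.637×0.8) = 0.56×0.6007 = 0.3364
Bulk density: ρ_b = (1−phi)ρ_g + phi·ρ_f = 0.6636×2.7 + 0.3364×1.05
       = 1.792 + 0.353 = 2.145 g/cm³

2.14 g/cm³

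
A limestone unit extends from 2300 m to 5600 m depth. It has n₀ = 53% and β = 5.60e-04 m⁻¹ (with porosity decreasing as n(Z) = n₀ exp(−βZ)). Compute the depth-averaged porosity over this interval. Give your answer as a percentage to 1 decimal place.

Working in km (1 km = 1000 m; β in km⁻¹ = β in m⁻¹ × 1000):
⟨n⟩ = (1/(Z₂−Z₁)) ∫ n₀ e^(−βZ) dZ = n₀·(e^(−β·Z₁) − e^(−β·Z₂)) / (β·(Z₂−Z₁))
e^(−0.56×2.3) = 0.2758; e^(−0.56×5.6) = 0.0435
⟨n⟩ = 0.53 × (0.2758 − 0.0435) / (0.56 × 3.3) = 0.53 × 0.1257 = 0.0666

6.7%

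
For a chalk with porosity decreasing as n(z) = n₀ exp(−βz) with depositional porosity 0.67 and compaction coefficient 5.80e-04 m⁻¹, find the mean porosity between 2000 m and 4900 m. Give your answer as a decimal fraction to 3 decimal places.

0.102

Working in km (1 km = 1000 m; β in km⁻¹ = β in m⁻¹ × 1000):
⟨n⟩ = (1/(z₂−z₁)) ∫ n₀ e^(−βz) dz = n₀·(e^(−β·z₁) − e^(−β·z₂)) / (β·(z₂−z₁))
e^(−0.58×2) = 0.3135; e^(−0.58×4.9) = 0.0583
⟨n⟩ = 0.67 × (0.3135 − 0.0583) / (0.58 × 2.9) = 0.67 × 0.1517 = 0.1016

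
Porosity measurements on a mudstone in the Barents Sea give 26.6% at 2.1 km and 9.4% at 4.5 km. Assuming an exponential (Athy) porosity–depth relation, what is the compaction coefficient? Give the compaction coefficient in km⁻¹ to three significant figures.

Athy: phi(z) = phi₀ e^(−cz) ⇒ phi₁/phi₂ = e^{c(z₂−z₁)} ⇒ c = ln(phi₁/phi₂)/(z₂−z₁)
c = ln(0.266/0.094) / (4.5 − 2.1) = ln(2.83) / 2.4 = 1.0402 / 2.4 = 0.4334 km⁻¹

0.433 km⁻¹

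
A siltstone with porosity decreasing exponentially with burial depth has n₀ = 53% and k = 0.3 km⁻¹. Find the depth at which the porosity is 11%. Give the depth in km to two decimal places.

Invert Athy's law: Z = ln(n₀/n) / k
Z = ln(0.53/0.11) / 0.3 = ln(4.818) / 0.3 = 1.5724 / 0.3 = 5.241 km

5.24 km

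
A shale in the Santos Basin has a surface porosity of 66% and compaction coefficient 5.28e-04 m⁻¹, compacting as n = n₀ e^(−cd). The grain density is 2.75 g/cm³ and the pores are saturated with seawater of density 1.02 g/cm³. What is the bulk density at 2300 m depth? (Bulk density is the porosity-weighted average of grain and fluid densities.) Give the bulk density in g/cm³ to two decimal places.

2.41 g/cm³

Working in km (1 km = 1000 m; c in km⁻¹ = c in m⁻¹ × 1000):
Porosity at depth: n = 0.66·exp(−0.528×2.3) = 0.66×0.2969 = 0.1959
Bulk density: ρ_b = (1−n)ρ_g + n·ρ_f = 0.8041×2.75 + 0.1959×1.02
       = 2.211 + 0.200 = 2.411 g/cm³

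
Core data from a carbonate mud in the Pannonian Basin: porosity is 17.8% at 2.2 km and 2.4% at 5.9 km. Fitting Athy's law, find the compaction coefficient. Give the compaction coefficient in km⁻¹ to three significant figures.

Athy: phi(Z) = phi₀ e^(−βZ) ⇒ phi₁/phi₂ = e^{β(Z₂−Z₁)} ⇒ β = ln(phi₁/phi₂)/(Z₂−Z₁)
β = ln(0.178/0.024) / (5.9 − 2.2) = ln(7.417) / 3.7 = 2.0037 / 3.7 = 0.5415 km⁻¹

0.542 km⁻¹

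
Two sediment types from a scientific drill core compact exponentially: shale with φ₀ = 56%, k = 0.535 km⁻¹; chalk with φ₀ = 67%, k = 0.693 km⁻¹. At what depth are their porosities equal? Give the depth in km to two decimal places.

Set φ₀ₐ e^(−kₐZ) = φ₀ᵦ e^(−kᵦZ) ⇒ ln(φ₀ₐ/φ₀ᵦ) = (kₐ − kᵦ)·Z
Z = ln(0.56/0.67) / (0.535 − 0.693) = -0.1793 / -0.158 = 1.135 km

1.14 km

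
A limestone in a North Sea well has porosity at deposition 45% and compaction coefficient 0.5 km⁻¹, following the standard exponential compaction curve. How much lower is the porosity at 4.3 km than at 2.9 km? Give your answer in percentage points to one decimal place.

5.3 percentage points

phi(2.9) = 0.45·e^(−0.5×2.9) = 0.1056
phi(4.3) = 0.45·e^(−0.5×4.3) = 0.0524
Δphi = 0.1056 − 0.0524 = 0.0531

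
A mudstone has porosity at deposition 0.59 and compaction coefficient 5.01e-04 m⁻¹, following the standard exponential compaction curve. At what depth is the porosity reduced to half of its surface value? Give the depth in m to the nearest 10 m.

Working in km (1 km = 1000 m; c in km⁻¹ = c in m⁻¹ × 1000):
φ/φ₀ = 1/2 ⇒ exp(−c·z) = 1/2 ⇒ z = ln(2) / c
z = 0.6931 / 0.501 = 1.384 km

1380 m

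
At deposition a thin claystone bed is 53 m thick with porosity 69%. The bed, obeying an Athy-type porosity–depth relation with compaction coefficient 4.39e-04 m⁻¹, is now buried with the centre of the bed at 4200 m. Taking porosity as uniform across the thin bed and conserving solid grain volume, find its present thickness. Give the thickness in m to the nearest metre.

Working in km (1 km = 1000 m; c in km⁻¹ = c in m⁻¹ × 1000):
Porosity at 4.2 km: n = 0.69·exp(−0.439×4.2) = 0.1092
Solid-volume conservation: h(1−n) = h₀(1−n₀) ⇒ h = h₀·(1−n₀)/(1−n)
h = 0.053 × (1 − 0.69)/(1 − 0.1092) = 0.053 × 0.3480 = 0.0184 km

18 m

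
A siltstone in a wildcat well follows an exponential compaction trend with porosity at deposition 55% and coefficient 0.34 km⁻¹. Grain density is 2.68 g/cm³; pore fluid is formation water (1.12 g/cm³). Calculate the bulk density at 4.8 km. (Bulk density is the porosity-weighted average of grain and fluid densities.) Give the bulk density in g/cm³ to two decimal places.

2.51 g/cm³

Porosity at depth: φ = 0.55·exp(−0.34×4.8) = 0.55×0.1955 = 0.1075
Bulk density: ρ_b = (1−φ)ρ_g + φ·ρ_f = 0.8925×2.68 + 0.1075×1.12
       = 2.392 + 0.120 = 2.512 g/cm³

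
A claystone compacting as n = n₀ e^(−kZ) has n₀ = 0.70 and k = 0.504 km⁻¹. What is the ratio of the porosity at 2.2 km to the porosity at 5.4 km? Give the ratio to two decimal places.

5.02

n(Z₁)/n(Z₂) = e^(−k·Z₁)/e^(−k·Z₂) = e^{k(Z₂−Z₁)}
= exp(0.504 × 3.2) = exp(1.613) = 5.0168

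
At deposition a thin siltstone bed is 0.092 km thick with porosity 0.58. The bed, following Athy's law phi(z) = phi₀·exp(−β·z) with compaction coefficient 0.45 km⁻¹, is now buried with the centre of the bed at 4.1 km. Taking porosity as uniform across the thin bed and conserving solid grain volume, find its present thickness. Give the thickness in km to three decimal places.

Porosity at 4.1 km: phi = 0.58·exp(−0.45×4.1) = 0.0917
Solid-volume conservation: h(1−phi) = h₀(1−phi₀) ⇒ h = h₀·(1−phi₀)/(1−phi)
h = 0.092 × (1 − 0.58)/(1 − 0.0917) = 0.092 × 0.4624 = 0.0425 km

0.043 km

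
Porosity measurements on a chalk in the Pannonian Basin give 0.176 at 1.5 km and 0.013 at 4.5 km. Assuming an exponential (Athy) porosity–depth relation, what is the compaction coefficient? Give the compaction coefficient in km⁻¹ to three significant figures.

0.869 km⁻¹

Athy: n(Z) = n₀ e^(−kZ) ⇒ n₁/n₂ = e^{k(Z₂−Z₁)} ⇒ k = ln(n₁/n₂)/(Z₂−Z₁)
k = ln(0.176/0.013) / (4.5 − 1.5) = ln(13.54) / 3 = 2.6055 / 3 = 0.8685 km⁻¹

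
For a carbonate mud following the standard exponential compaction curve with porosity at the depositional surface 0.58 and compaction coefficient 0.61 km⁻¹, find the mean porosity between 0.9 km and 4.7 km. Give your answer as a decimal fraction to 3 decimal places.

0.130

⟨n⟩ = (1/(d₂−d₁)) ∫ n₀ e^(−kd) dd = n₀·(e^(−k·d₁) − e^(−k·d₂)) / (k·(d₂−d₁))
e^(−0.61×0.9) = 0.5775; e^(−0.61×4.7) = 0.0569
⟨n⟩ = 0.58 × (0.5775 − 0.0569) / (0.61 × 3.8) = 0.58 × 0.2246 = 0.1303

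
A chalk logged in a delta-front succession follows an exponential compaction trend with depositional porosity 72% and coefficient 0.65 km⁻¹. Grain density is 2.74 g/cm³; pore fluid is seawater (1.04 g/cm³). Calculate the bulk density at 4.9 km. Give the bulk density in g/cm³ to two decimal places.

Porosity at depth: φ = 0.72·exp(−0.65×4.9) = 0.72×0.0414 = 0.0298
Bulk density: ρ_b = (1−φ)ρ_g + φ·ρ_f = 0.9702×2.74 + 0.0298×1.04
       = 2.658 + 0.031 = 2.689 g/cm³

2.69 g/cm³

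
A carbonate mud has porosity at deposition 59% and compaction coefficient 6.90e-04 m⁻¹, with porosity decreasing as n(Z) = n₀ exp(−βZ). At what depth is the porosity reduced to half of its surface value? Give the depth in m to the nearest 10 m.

Working in km (1 km = 1000 m; β in km⁻¹ = β in m⁻¹ × 1000):
n/n₀ = 1/2 ⇒ exp(−β·Z) = 1/2 ⇒ Z = ln(2) / β
Z = 0.6931 / 0.69 = 1.005 km

1000 m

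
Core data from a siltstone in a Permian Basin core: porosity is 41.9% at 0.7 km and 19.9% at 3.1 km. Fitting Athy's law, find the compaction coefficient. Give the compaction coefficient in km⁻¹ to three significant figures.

0.310 km⁻¹

Athy: phi(z) = phi₀ e^(−cz) ⇒ phi₁/phi₂ = e^{c(z₂−z₁)} ⇒ c = ln(phi₁/phi₂)/(z₂−z₁)
c = ln(0.419/0.199) / (3.1 − 0.7) = ln(2.106) / 2.4 = 0.7446 / 2.4 = 0.3102 km⁻¹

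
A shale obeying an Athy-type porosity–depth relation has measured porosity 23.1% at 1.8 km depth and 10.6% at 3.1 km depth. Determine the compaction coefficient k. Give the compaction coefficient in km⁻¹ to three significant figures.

Athy: φ(z) = φ₀ e^(−kz) ⇒ φ₁/φ₂ = e^{k(z₂−z₁)} ⇒ k = ln(φ₁/φ₂)/(z₂−z₁)
k = ln(0.231/0.106) / (3.1 − 1.8) = ln(2.179) / 1.3 = 0.7790 / 1.3 = 0.5992 km⁻¹

0.599 km⁻¹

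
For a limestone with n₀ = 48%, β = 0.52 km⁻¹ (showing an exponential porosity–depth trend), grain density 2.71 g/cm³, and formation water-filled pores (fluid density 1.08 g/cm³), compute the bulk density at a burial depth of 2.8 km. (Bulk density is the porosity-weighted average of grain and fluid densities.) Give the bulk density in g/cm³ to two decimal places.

2.53 g/cm³

Porosity at depth: n = 0.48·exp(−0.52×2.8) = 0.48×0.2332 = 0.1119
Bulk density: ρ_b = (1−n)ρ_g + n·ρ_f = 0.8881×2.71 + 0.1119×1.08
       = 2.407 + 0.121 = 2.528 g/cm³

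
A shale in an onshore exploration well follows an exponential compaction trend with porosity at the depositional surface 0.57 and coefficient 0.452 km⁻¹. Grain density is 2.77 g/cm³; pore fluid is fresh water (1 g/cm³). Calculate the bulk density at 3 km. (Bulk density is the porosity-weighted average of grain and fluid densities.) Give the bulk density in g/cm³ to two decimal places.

2.51 g/cm³

Porosity at depth: phi = 0.57·exp(−0.452×3) = 0.57×0.2577 = 0.1469
Bulk density: ρ_b = (1−phi)ρ_g + phi·ρ_f = 0.8531×2.77 + 0.1469×1
       = 2.363 + 0.147 = 2.510 g/cm³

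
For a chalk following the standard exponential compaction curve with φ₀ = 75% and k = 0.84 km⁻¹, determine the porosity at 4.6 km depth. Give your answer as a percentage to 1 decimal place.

φ = φ₀·exp(−k·d) = 0.75 × exp(−0.84 × 4.6) = 0.75 × exp(−3.864)
  = 0.75 × 0.0210 = 0.0157

1.6%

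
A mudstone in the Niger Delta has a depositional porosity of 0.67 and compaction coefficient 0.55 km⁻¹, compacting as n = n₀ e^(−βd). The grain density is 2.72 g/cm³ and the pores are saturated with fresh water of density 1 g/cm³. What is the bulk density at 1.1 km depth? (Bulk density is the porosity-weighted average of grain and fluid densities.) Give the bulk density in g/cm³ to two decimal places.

2.09 g/cm³

Porosity at depth: n = 0.67·exp(−0.55×1.1) = 0.67×0.5461 = 0.3659
Bulk density: ρ_b = (1−n)ρ_g + n·ρ_f = 0.6341×2.72 + 0.3659×1
       = 1.725 + 0.366 = 2.091 g/cm³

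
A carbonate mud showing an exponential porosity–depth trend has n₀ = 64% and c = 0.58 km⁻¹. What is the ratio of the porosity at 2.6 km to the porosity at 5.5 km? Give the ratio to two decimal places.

n(Z₁)/n(Z₂) = e^(−c·Z₁)/e^(−c·Z₂) = e^{c(Z₂−Z₁)}
= exp(0.58 × 2.9) = exp(1.682) = 5.3763

5.38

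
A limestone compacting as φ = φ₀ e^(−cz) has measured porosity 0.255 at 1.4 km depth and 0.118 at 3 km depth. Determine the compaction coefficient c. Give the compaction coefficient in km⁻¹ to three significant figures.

Athy: φ(z) = φ₀ e^(−cz) ⇒ φ₁/φ₂ = e^{c(z₂−z₁)} ⇒ c = ln(φ₁/φ₂)/(z₂−z₁)
c = ln(0.255/0.118) / (3 − 1.4) = ln(2.161) / 1.6 = 0.7706 / 1.6 = 0.4816 km⁻¹

0.482 km⁻¹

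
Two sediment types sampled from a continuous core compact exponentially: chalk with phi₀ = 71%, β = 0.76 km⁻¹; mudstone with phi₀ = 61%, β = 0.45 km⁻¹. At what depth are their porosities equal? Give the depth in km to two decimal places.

Set phi₀ₐ e^(−βₐd) = phi₀ᵦ e^(−βᵦd) ⇒ ln(phi₀ₐ/phi₀ᵦ) = (βₐ − βᵦ)·d
d = ln(0.71/0.61) / (0.76 − 0.45) = 0.1518 / 0.31 = 0.490 km

0.49 km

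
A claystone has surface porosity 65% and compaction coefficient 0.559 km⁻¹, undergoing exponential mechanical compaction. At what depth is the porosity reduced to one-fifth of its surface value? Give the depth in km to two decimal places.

φ/φ₀ = 1/5 ⇒ exp(−k·Z) = 1/5 ⇒ Z = ln(5) / k
Z = 1.6094 / 0.559 = 2.879 km

2.88 km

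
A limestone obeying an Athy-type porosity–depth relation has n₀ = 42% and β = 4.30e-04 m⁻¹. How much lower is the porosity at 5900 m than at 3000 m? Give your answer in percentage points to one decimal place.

Working in km (1 km = 1000 m; β in km⁻¹ = β in m⁻¹ × 1000):
n(3) = 0.42·e^(−0.43×3) = 0.1156
n(5.9) = 0.42·e^(−0.43×5.9) = 0.0332
Δn = 0.1156 − 0.0332 = 0.0824

8.2 percentage points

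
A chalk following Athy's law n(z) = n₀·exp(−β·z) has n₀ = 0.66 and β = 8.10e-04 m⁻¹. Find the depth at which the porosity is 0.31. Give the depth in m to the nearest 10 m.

930 m

Working in km (1 km = 1000 m; β in km⁻¹ = β in m⁻¹ × 1000):
Invert Athy's law: z = ln(n₀/n) / β
z = ln(0.66/0.31) / 0.81 = ln(2.129) / 0.81 = 0.7557 / 0.81 = 0.933 km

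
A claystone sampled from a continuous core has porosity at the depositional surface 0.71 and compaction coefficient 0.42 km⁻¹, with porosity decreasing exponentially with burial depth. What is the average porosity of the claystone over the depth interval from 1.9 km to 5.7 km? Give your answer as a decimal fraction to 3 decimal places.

0.160

⟨phi⟩ = (1/(Z₂−Z₁)) ∫ phi₀ e^(−cZ) dZ = phi₀·(e^(−c·Z₁) − e^(−c·Z₂)) / (c·(Z₂−Z₁))
e^(−0.42×1.9) = 0.4502; e^(−0.42×5.7) = 0.0913
⟨phi⟩ = 0.71 × (0.4502 − 0.0913) / (0.42 × 3.8) = 0.71 × 0.2249 = 0.1597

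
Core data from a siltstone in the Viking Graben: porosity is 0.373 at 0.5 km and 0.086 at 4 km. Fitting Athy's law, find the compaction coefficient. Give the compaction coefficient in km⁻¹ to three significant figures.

0.419 km⁻¹

Athy: φ(z) = φ₀ e^(−cz) ⇒ φ₁/φ₂ = e^{c(z₂−z₁)} ⇒ c = ln(φ₁/φ₂)/(z₂−z₁)
c = ln(0.373/0.086) / (4 − 0.5) = ln(4.337) / 3.5 = 1.4672 / 3.5 = 0.4192 km⁻¹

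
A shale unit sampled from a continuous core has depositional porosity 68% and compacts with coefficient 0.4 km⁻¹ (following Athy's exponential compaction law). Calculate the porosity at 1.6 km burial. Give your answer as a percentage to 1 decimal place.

phi = phi₀·exp(−c·z) = 0.68 × exp(−0.4 × 1.6) = 0.68 × exp(−0.64)
  = 0.68 × 0.5273 = 0.3586

35.9%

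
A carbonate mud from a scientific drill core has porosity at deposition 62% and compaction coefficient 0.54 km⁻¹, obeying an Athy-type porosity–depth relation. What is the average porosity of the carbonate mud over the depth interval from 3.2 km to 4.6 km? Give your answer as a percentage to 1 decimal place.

7.7%

⟨φ⟩ = (1/(Z₂−Z₁)) ∫ φ₀ e^(−βZ) dZ = φ₀·(e^(−β·Z₁) − e^(−β·Z₂)) / (β·(Z₂−Z₁))
e^(−0.54×3.2) = 0.1776; e^(−0.54×4.6) = 0.0834
⟨φ⟩ = 0.62 × (0.1776 − 0.0834) / (0.54 × 1.4) = 0.62 × 0.1246 = 0.0773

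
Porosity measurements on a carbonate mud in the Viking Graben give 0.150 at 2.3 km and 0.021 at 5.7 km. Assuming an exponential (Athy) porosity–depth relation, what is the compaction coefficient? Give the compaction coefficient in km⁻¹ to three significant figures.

Athy: φ(d) = φ₀ e^(−βd) ⇒ φ₁/φ₂ = e^{β(d₂−d₁)} ⇒ β = ln(φ₁/φ₂)/(d₂−d₁)
β = ln(0.15/0.021) / (5.7 − 2.3) = ln(7.143) / 3.4 = 1.9661 / 3.4 = 0.5783 km⁻¹

0.578 km⁻¹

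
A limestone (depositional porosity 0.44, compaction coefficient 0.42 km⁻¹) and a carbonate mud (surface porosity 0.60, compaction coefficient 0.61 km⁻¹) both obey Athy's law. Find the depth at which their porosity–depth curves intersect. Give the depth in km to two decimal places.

Set phi₀ₐ e^(−cₐd) = phi₀ᵦ e^(−cᵦd) ⇒ ln(phi₀ₐ/phi₀ᵦ) = (cₐ − cᵦ)·d
d = ln(0.44/0.6) / (0.42 − 0.61) = -0.3102 / -0.19 = 1.632 km

1.63 km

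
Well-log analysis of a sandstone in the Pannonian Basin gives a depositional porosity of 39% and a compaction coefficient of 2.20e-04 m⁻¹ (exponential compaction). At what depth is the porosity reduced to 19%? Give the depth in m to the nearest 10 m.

3270 m

Working in km (1 km = 1000 m; c in km⁻¹ = c in m⁻¹ × 1000):
Invert Athy's law: z = ln(n₀/n) / c
z = ln(0.39/0.19) / 0.22 = ln(2.053) / 0.22 = 0.7191 / 0.22 = 3.269 km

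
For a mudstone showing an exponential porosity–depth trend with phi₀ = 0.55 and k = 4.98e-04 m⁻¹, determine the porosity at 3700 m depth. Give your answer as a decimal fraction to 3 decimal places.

0.087

Working in km (1 km = 1000 m; k in km⁻¹ = k in m⁻¹ × 1000):
phi = phi₀·exp(−k·d) = 0.55 × exp(−0.498 × 3.7) = 0.55 × exp(−1.843)
  = 0.55 × 0.1584 = 0.0871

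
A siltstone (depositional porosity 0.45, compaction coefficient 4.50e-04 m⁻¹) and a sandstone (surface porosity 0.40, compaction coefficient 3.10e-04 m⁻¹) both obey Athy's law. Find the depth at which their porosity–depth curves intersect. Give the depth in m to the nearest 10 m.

840 m

Working in km (1 km = 1000 m; k in km⁻¹ = k in m⁻¹ × 1000):
Set n₀ₐ e^(−kₐd) = n₀ᵦ e^(−kᵦd) ⇒ ln(n₀ₐ/n₀ᵦ) = (kₐ − kᵦ)·d
d = ln(0.45/0.4) / (0.45 − 0.31) = 0.1178 / 0.14 = 0.841 km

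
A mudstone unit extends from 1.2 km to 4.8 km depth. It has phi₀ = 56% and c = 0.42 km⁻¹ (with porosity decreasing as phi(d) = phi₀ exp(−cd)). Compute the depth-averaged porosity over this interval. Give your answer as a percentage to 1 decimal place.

17.4%

⟨phi⟩ = (1/(d₂−d₁)) ∫ phi₀ e^(−cd) dd = phi₀·(e^(−c·d₁) − e^(−c·d₂)) / (c·(d₂−d₁))
e^(−0.42×1.2) = 0.6041; e^(−0.42×4.8) = 0.1332
⟨phi⟩ = 0.56 × (0.6041 − 0.1332) / (0.42 × 3.6) = 0.56 × 0.3115 = 0.1744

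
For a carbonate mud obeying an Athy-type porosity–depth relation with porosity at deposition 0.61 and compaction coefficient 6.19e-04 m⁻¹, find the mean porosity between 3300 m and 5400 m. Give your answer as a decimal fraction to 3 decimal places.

0.044

Working in km (1 km = 1000 m; β in km⁻¹ = β in m⁻¹ × 1000):
⟨phi⟩ = (1/(z₂−z₁)) ∫ phi₀ e^(−βz) dz = phi₀·(e^(−β·z₁) − e^(−β·z₂)) / (β·(z₂−z₁))
e^(−0.619×3.3) = 0.1297; e^(−0.619×5.4) = 0.0353
⟨phi⟩ = 0.61 × (0.1297 − 0.0353) / (0.619 × 2.1) = 0.61 × 0.0726 = 0.0443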